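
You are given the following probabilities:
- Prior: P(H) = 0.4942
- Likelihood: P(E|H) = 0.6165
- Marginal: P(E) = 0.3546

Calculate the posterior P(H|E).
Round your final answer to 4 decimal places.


Using Bayes' theorem:

P(H|E) = P(E|H) × P(H) / P(E)
       = 0.6165 × 0.4942 / 0.3546
       = 0.30467430 / 0.3546
       = 0.8592

The evidence strengthens our belief in H.
Prior: 0.4942 → Posterior: 0.8592


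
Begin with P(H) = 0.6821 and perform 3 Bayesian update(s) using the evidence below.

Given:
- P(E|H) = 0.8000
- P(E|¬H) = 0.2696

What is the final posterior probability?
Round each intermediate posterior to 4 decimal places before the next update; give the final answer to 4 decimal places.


Sequential Bayesian updating:

Initial prior: P(H) = 0.6821

Update 1:
  P(E) = 0.8000 × 0.6821 + 0.2696 × 0.3179 = 0.54568000 + 0.08570584 = 0.63138584
  P(H|E) = 0.54568000 / 0.63138584 = 0.8643

Update 2:
  P(E) = 0.8000 × 0.8643 + 0.2696 × 0.1357 = 0.69144000 + 0.03658472 = 0.72802472
  P(H|E) = 0.69144000 / 0.72802472 = 0.9497

Update 3:
  P(E) = 0.8000 × 0.9497 + 0.2696 × 0.0503 = 0.75976000 + 0.01356088 = 0.77332088
  P(H|E) = 0.75976000 / 0.77332088 = 0.9825

Final posterior: 0.9825


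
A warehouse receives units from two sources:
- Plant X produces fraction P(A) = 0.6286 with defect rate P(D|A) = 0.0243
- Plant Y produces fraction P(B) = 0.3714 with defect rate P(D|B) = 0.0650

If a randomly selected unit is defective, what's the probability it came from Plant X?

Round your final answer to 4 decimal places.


Let A = from Plant X, D = defective

Given:
- P(A) = 0.6286, P(B) = 0.3714
- P(D|A) = 0.0243, P(D|B) = 0.0650

Step 1: Find P(D)
P(D) = P(D|A)P(A) + P(D|B)P(B)
     = 0.0243 × 0.6286 + 0.0650 × 0.3714
     = 0.01527498 + 0.02414100
     = 0.03941598

Step 2: Apply Bayes' theorem
P(A|D) = P(D|A)P(A) / P(D)
       = 0.01527498 / 0.03941598
       = 0.3875


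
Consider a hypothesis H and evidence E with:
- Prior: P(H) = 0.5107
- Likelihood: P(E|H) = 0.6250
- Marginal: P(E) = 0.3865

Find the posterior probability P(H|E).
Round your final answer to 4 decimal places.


Using Bayes' theorem:

P(H|E) = P(E|H) × P(H) / P(E)
       = 0.6250 × 0.5107 / 0.3865
       = 0.31918750 / 0.3865
       = 0.8258

The evidence strengthens our belief in H.
Prior: 0.5107 → Posterior: 0.8258


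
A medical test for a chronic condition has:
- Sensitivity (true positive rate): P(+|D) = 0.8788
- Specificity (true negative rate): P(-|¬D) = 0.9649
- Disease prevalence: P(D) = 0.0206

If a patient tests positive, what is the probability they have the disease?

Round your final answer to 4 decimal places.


Let D = has disease, + = positive test

Given:
- P(D) = 0.0206 (prevalence)
- P(+|D) = 0.8788 (sensitivity)
- P(-|¬D) = 0.9649 (specificity)
- P(+|¬D) = 0.0351 (false positive rate = 1 - specificity)

Step 1: Find P(+)
P(+) = P(+|D)P(D) + P(+|¬D)P(¬D)
     = 0.8788 × 0.0206 + 0.0351 × 0.9794
     = 0.01810328 + 0.03437694
     = 0.05248022

Step 2: Apply Bayes' theorem for P(D|+)
P(D|+) = P(+|D)P(D) / P(+)
       = 0.01810328 / 0.05248022
       = 0.3450


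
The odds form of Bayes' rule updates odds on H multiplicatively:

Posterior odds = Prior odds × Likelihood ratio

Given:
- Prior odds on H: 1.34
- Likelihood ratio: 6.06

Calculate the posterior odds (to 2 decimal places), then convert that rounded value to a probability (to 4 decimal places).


Step 1: Calculate posterior odds
Posterior odds = Prior odds × LR
               = 1.34 × 6.06
               = 8.12

Step 2: Convert to probability
P(H|E) = Posterior odds / (1 + Posterior odds)
       = 8.12 / (1 + 8.12)
       = 8.12 / 9.12
       = 0.8904

The evidence increased P(H) from 0.5726 to 0.8904.


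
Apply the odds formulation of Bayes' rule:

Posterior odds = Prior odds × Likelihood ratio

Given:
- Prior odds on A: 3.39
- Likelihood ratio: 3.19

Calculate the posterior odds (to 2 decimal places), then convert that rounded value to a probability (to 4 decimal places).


Step 1: Calculate posterior odds
Posterior odds = Prior odds × LR
               = 3.39 × 3.19
               = 10.81

Step 2: Convert to probability
P(A|E) = Posterior odds / (1 + Posterior odds)
       = 10.81 / (1 + 10.81)
       = 10.81 / 11.81
       = 0.9153

The evidence increased P(A) from 0.7722 to 0.9153.


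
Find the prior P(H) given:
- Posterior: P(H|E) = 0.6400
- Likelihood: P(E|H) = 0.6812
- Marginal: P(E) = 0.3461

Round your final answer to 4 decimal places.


From Bayes' theorem: P(H|E) = P(E|H) × P(H) / P(E)

Rearranging for P(H):
P(H) = P(H|E) × P(E) / P(E|H)
     = 0.6400 × 0.3461 / 0.6812
     = 0.22150400 / 0.6812
     = 0.3252


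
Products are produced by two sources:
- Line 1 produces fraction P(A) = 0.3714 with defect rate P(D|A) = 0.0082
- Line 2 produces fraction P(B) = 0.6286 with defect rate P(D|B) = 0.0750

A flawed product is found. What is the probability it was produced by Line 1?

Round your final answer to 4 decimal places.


Let A = from Line 1, D = flawed

Given:
- P(A) = 0.3714, P(B) = 0.6286
- P(D|A) = 0.0082, P(D|B) = 0.0750

Step 1: Find P(D)
P(D) = P(D|A)P(A) + P(D|B)P(B)
     = 0.0082 × 0.3714 + 0.0750 × 0.6286
     = 0.00304548 + 0.04714500
     = 0.05019048

Step 2: Apply Bayes' theorem
P(A|D) = P(D|A)P(A) / P(D)
       = 0.00304548 / 0.05019048
       = 0.0607


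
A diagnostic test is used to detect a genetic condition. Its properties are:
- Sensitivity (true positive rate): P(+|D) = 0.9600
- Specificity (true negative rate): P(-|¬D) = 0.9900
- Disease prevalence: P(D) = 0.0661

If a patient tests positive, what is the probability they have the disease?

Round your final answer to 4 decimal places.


Let D = has disease, + = positive test

Given:
- P(D) = 0.0661 (prevalence)
- P(+|D) = 0.9600 (sensitivity)
- P(-|¬D) = 0.9900 (specificity)
- P(+|¬D) = 0.0100 (false positive rate = 1 - specificity)

Step 1: Find P(+)
P(+) = P(+|D)P(D) + P(+|¬D)P(¬D)
     = 0.9600 × 0.0661 + 0.0100 × 0.9339
     = 0.06345600 + 0.00933900
     = 0.07279500

Step 2: Apply Bayes' theorem for P(D|+)
P(D|+) = P(+|D)P(D) / P(+)
       = 0.06345600 / 0.07279500
       = 0.8717


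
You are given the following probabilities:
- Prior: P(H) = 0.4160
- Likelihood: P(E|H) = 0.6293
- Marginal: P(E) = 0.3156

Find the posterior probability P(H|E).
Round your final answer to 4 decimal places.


Using Bayes' theorem:

P(H|E) = P(E|H) × P(H) / P(E)
       = 0.6293 × 0.4160 / 0.3156
       = 0.26178880 / 0.3156
       = 0.8295

The evidence strengthens our belief in H.
Prior: 0.4160 → Posterior: 0.8295


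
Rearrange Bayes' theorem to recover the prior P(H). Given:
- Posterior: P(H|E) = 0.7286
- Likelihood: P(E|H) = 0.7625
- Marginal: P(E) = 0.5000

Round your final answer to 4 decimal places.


From Bayes' theorem: P(H|E) = P(E|H) × P(H) / P(E)

Rearranging for P(H):
P(H) = P(H|E) × P(E) / P(E|H)
     = 0.7286 × 0.5000 / 0.7625
     = 0.36430000 / 0.7625
     = 0.4778


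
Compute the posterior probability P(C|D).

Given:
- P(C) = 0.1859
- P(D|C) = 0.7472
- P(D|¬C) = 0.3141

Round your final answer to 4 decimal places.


Bayes' theorem: P(C|D) = P(D|C) × P(C) / P(D)

Step 1: Calculate P(D) using law of total probability
P(D) = P(D|C)P(C) + P(D|¬C)P(¬C)
     = 0.7472 × 0.1859 + 0.3141 × 0.8141
     = 0.13890448 + 0.25570881
     = 0.39461329

Step 2: Apply Bayes' theorem
P(C|D) = P(D|C) × P(C) / P(D)
       = 0.13890448 / 0.39461329
       = 0.3520


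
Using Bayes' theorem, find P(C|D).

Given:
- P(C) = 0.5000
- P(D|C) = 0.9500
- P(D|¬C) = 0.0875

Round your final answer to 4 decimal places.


Bayes' theorem: P(C|D) = P(D|C) × P(C) / P(D)

Step 1: Calculate P(D) using law of total probability
P(D) = P(D|C)P(C) + P(D|¬C)P(¬C)
     = 0.9500 × 0.5000 + 0.0875 × 0.5000
     = 0.47500000 + 0.04375000
     = 0.51875000

Step 2: Apply Bayes' theorem
P(C|D) = P(D|C) × P(C) / P(D)
       = 0.47500000 / 0.51875000
       = 0.9157


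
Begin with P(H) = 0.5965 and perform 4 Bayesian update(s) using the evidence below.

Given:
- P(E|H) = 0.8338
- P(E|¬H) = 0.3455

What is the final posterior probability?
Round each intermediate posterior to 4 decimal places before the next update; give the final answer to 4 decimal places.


Sequential Bayesian updating:

Initial prior: P(H) = 0.5965

Update 1:
  P(E) = 0.8338 × 0.5965 + 0.3455 × 0.4035 = 0.49736170 + 0.13940925 = 0.63677095
  P(H|E) = 0.49736170 / 0.63677095 = 0.7811

Update 2:
  P(E) = 0.8338 × 0.7811 + 0.3455 × 0.2189 = 0.65128118 + 0.07562995 = 0.72691113
  P(H|E) = 0.65128118 / 0.72691113 = 0.8960

Update 3:
  P(E) = 0.8338 × 0.8960 + 0.3455 × 0.1040 = 0.74708480 + 0.03593200 = 0.78301680
  P(H|E) = 0.74708480 / 0.78301680 = 0.9541

Update 4:
  P(E) = 0.8338 × 0.9541 + 0.3455 × 0.0459 = 0.79552858 + 0.01585845 = 0.81138703
  P(H|E) = 0.79552858 / 0.81138703 = 0.9805

Final posterior: 0.9805


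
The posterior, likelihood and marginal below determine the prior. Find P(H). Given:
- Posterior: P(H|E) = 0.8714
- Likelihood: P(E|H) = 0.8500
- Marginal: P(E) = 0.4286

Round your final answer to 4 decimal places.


From Bayes' theorem: P(H|E) = P(E|H) × P(H) / P(E)

Rearranging for P(H):
P(H) = P(H|E) × P(E) / P(E|H)
     = 0.8714 × 0.4286 / 0.8500
     = 0.37348204 / 0.8500
     = 0.4394


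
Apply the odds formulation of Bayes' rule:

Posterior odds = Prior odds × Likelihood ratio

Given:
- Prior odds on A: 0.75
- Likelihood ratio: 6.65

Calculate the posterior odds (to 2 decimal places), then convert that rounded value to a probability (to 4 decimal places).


Step 1: Calculate posterior odds
Posterior odds = Prior odds × LR
               = 0.75 × 6.65
               = 4.99

Step 2: Convert to probability
P(A|E) = Posterior odds / (1 + Posterior odds)
       = 4.99 / (1 + 4.99)
       = 4.99 / 5.99
       = 0.8331

The evidence increased P(A) from 0.4286 to 0.8331.


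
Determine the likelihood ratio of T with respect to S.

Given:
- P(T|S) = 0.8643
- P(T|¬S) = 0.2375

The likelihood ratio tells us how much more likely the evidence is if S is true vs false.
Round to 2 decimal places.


Likelihood Ratio (LR) = P(T|S) / P(T|¬S)

LR = 0.8643 / 0.2375
   = 3.64

The evidence is 3.64 times more likely if S is true than if S is false.
LR > 1, so observing T raises the odds in favor of S.


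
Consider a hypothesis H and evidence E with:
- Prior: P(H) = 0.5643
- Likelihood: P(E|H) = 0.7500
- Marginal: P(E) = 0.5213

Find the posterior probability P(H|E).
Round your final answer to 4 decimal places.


Using Bayes' theorem:

P(H|E) = P(E|H) × P(H) / P(E)
       = 0.7500 × 0.5643 / 0.5213
       = 0.42322500 / 0.5213
       = 0.8119

The evidence strengthens our belief in H.
Prior: 0.5643 → Posterior: 0.8119


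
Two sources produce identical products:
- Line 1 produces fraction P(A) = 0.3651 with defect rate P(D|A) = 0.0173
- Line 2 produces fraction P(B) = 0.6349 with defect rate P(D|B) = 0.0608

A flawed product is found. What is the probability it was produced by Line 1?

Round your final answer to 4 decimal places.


Let A = from Line 1, D = flawed

Given:
- P(A) = 0.3651, P(B) = 0.6349
- P(D|A) = 0.0173, P(D|B) = 0.0608

Step 1: Find P(D)
P(D) = P(D|A)P(A) + P(D|B)P(B)
     = 0.0173 × 0.3651 + 0.0608 × 0.6349
     = 0.00631623 + 0.03860192
     = 0.04491815

Step 2: Apply Bayes' theorem
P(A|D) = P(D|A)P(A) / P(D)
       = 0.00631623 / 0.04491815
       = 0.1406


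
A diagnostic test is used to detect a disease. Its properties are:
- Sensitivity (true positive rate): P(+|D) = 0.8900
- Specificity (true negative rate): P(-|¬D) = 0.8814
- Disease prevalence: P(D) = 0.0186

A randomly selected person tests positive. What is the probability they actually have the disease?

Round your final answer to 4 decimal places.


Let D = has disease, + = positive test

Given:
- P(D) = 0.0186 (prevalence)
- P(+|D) = 0.8900 (sensitivity)
- P(-|¬D) = 0.8814 (specificity)
- P(+|¬D) = 0.1186 (false positive rate = 1 - specificity)

Step 1: Find P(+)
P(+) = P(+|D)P(D) + P(+|¬D)P(¬D)
     = 0.8900 × 0.0186 + 0.1186 × 0.9814
     = 0.01655400 + 0.11639404
     = 0.13294804

Step 2: Apply Bayes' theorem for P(D|+)
P(D|+) = P(+|D)P(D) / P(+)
       = 0.01655400 / 0.13294804
       = 0.1245


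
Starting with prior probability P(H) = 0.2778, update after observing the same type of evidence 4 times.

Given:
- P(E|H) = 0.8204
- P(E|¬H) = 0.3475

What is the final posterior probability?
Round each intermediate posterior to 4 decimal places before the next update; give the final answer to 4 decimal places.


Sequential Bayesian updating:

Initial prior: P(H) = 0.2778

Update 1:
  P(E) = 0.8204 × 0.2778 + 0.3475 × 0.7222 = 0.22790712 + 0.25096450 = 0.47887162
  P(H|E) = 0.22790712 / 0.47887162 = 0.4759

Update 2:
  P(E) = 0.8204 × 0.4759 + 0.3475 × 0.5241 = 0.39042836 + 0.18212475 = 0.57255311
  P(H|E) = 0.39042836 / 0.57255311 = 0.6819

Update 3:
  P(E) = 0.8204 × 0.6819 + 0.3475 × 0.3181 = 0.55943076 + 0.11053975 = 0.66997051
  P(H|E) = 0.55943076 / 0.66997051 = 0.8350

Update 4:
  P(E) = 0.8204 × 0.8350 + 0.3475 × 0.1650 = 0.68503400 + 0.05733750 = 0.74237150
  P(H|E) = 0.68503400 / 0.74237150 = 0.9228

Final posterior: 0.9228


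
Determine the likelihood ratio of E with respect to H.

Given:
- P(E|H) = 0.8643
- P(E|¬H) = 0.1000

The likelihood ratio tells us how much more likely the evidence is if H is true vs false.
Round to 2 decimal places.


Likelihood Ratio (LR) = P(E|H) / P(E|¬H)

LR = 0.8643 / 0.1000
   = 8.64

The evidence is 8.64 times more likely if H is true than if H is false.
LR > 1, so observing E raises the odds in favor of H.


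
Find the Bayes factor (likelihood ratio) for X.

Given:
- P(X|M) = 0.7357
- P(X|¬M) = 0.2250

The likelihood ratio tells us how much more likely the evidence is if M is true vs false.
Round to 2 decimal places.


Likelihood Ratio (LR) = P(X|M) / P(X|¬M)

LR = 0.7357 / 0.2250
   = 3.27

The evidence is 3.27 times more likely if M is true than if M is false.
LR > 1, so observing X raises the odds in favor of M.


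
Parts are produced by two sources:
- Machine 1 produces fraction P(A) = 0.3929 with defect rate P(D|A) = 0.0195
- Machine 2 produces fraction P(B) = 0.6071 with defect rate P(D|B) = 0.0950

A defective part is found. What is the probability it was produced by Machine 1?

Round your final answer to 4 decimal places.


Let A = from Machine 1, D = defective

Given:
- P(A) = 0.3929, P(B) = 0.6071
- P(D|A) = 0.0195, P(D|B) = 0.0950

Step 1: Find P(D)
P(D) = P(D|A)P(A) + P(D|B)P(B)
     = 0.0195 × 0.3929 + 0.0950 × 0.6071
     = 0.00766155 + 0.05767450
     = 0.06533605

Step 2: Apply Bayes' theorem
P(A|D) = P(D|A)P(A) / P(D)
       = 0.00766155 / 0.06533605
       = 0.1173


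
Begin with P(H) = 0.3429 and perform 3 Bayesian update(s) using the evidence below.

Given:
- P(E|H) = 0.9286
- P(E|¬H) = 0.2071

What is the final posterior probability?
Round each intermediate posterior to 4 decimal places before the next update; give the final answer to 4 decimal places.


Sequential Bayesian updating:

Initial prior: P(H) = 0.3429

Update 1:
  P(E) = 0.9286 × 0.3429 + 0.2071 × 0.6571 = 0.31841694 + 0.13608541 = 0.45450235
  P(H|E) = 0.31841694 / 0.45450235 = 0.7006

Update 2:
  P(E) = 0.9286 × 0.7006 + 0.2071 × 0.2994 = 0.65057716 + 0.06200574 = 0.71258290
  P(H|E) = 0.65057716 / 0.71258290 = 0.9130

Update 3:
  P(E) = 0.9286 × 0.9130 + 0.2071 × 0.0870 = 0.84781180 + 0.01801770 = 0.86582950
  P(H|E) = 0.84781180 / 0.86582950 = 0.9792

Final posterior: 0.9792


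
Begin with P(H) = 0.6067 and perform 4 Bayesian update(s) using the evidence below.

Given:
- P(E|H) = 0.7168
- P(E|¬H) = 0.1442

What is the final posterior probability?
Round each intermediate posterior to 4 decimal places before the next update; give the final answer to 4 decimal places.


Sequential Bayesian updating:

Initial prior: P(H) = 0.6067

Update 1:
  P(E) = 0.7168 × 0.6067 + 0.1442 × 0.3933 = 0.43488256 + 0.05671386 = 0.49159642
  P(H|E) = 0.43488256 / 0.49159642 = 0.8846

Update 2:
  P(E) = 0.7168 × 0.8846 + 0.1442 × 0.1154 = 0.63408128 + 0.01664068 = 0.65072196
  P(H|E) = 0.63408128 / 0.65072196 = 0.9744

Update 3:
  P(E) = 0.7168 × 0.9744 + 0.1442 × 0.0256 = 0.69844992 + 0.00369152 = 0.70214144
  P(H|E) = 0.69844992 / 0.70214144 = 0.9947

Update 4:
  P(E) = 0.7168 × 0.9947 + 0.1442 × 0.0053 = 0.71300096 + 0.00076426 = 0.71376522
  P(H|E) = 0.71300096 / 0.71376522 = 0.9989

Final posterior: 0.9989


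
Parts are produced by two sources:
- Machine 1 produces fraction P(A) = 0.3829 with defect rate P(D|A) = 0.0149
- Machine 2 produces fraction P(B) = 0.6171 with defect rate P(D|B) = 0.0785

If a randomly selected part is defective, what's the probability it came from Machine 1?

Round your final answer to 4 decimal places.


Let A = from Machine 1, D = defective

Given:
- P(A) = 0.3829, P(B) = 0.6171
- P(D|A) = 0.0149, P(D|B) = 0.0785

Step 1: Find P(D)
P(D) = P(D|A)P(A) + P(D|B)P(B)
     = 0.0149 × 0.3829 + 0.0785 × 0.6171
     = 0.00570521 + 0.04844235
     = 0.05414756

Step 2: Apply Bayes' theorem
P(A|D) = P(D|A)P(A) / P(D)
       = 0.00570521 / 0.05414756
       = 0.1054


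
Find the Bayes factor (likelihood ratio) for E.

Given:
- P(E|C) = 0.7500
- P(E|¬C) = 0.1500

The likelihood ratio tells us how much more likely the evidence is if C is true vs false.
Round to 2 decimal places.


Likelihood Ratio (LR) = P(E|C) / P(E|¬C)

LR = 0.7500 / 0.1500
   = 5.00

The evidence is 5.00 times more likely if C is true than if C is false.
LR > 1, so observing E raises the odds in favor of C.


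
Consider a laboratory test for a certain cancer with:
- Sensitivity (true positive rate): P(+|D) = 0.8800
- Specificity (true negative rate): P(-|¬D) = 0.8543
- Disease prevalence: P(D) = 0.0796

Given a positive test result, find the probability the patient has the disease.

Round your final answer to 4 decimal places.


Let D = has disease, + = positive test

Given:
- P(D) = 0.0796 (prevalence)
- P(+|D) = 0.8800 (sensitivity)
- P(-|¬D) = 0.8543 (specificity)
- P(+|¬D) = 0.1457 (false positive rate = 1 - specificity)

Step 1: Find P(+)
P(+) = P(+|D)P(D) + P(+|¬D)P(¬D)
     = 0.8800 × 0.0796 + 0.1457 × 0.9204
     = 0.07004800 + 0.13410228
     = 0.20415028

Step 2: Apply Bayes' theorem for P(D|+)
P(D|+) = P(+|D)P(D) / P(+)
       = 0.07004800 / 0.20415028
       = 0.3431


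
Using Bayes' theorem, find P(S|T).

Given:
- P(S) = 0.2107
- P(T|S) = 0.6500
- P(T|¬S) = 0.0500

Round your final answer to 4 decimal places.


Bayes' theorem: P(S|T) = P(T|S) × P(S) / P(T)

Step 1: Calculate P(T) using law of total probability
P(T) = P(T|S)P(S) + P(T|¬S)P(¬S)
     = 0.6500 × 0.2107 + 0.0500 × 0.7893
     = 0.13695500 + 0.03946500
     = 0.17642000

Step 2: Apply Bayes' theorem
P(S|T) = P(T|S) × P(S) / P(T)
       = 0.13695500 / 0.17642000
       = 0.7763


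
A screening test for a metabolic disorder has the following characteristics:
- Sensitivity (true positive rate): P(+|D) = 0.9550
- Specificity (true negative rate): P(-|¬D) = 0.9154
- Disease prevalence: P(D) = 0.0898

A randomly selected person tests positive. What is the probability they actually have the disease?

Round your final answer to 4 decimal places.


Let D = has disease, + = positive test

Given:
- P(D) = 0.0898 (prevalence)
- P(+|D) = 0.9550 (sensitivity)
- P(-|¬D) = 0.9154 (specificity)
- P(+|¬D) = 0.0846 (false positive rate = 1 - specificity)

Step 1: Find P(+)
P(+) = P(+|D)P(D) + P(+|¬D)P(¬D)
     = 0.9550 × 0.0898 + 0.0846 × 0.9102
     = 0.08575900 + 0.07700292
     = 0.16276192

Step 2: Apply Bayes' theorem for P(D|+)
P(D|+) = P(+|D)P(D) / P(+)
       = 0.08575900 / 0.16276192
       = 0.5269


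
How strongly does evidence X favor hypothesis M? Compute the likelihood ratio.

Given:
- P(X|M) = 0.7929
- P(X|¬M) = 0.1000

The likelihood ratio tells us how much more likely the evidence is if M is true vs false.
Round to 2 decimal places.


Likelihood Ratio (LR) = P(X|M) / P(X|¬M)

LR = 0.7929 / 0.1000
   = 7.93

The evidence is 7.93 times more likely if M is true than if M is false.
Since LR > 1, the evidence supports M over ¬M.


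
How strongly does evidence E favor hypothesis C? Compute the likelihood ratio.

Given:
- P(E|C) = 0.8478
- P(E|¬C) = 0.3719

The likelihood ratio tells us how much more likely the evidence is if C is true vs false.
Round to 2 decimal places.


Likelihood Ratio (LR) = P(E|C) / P(E|¬C)

LR = 0.8478 / 0.3719
   = 2.28

The evidence is 2.28 times more likely if C is true than if C is false.
LR > 1, so observing E raises the odds in favor of C.


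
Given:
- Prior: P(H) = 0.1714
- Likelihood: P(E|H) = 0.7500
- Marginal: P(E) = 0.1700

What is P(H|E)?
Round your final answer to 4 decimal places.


Using Bayes' theorem:

P(H|E) = P(E|H) × P(H) / P(E)
       = 0.7500 × 0.1714 / 0.1700
       = 0.12855000 / 0.1700
       = 0.7562

The evidence strengthens our belief in H.
Prior: 0.1714 → Posterior: 0.7562


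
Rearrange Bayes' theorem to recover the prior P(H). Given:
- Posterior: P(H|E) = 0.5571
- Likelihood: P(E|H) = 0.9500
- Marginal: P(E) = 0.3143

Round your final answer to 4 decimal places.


From Bayes' theorem: P(H|E) = P(E|H) × P(H) / P(E)

Rearranging for P(H):
P(H) = P(H|E) × P(E) / P(E|H)
     = 0.5571 × 0.3143 / 0.9500
     = 0.17509653 / 0.9500
     = 0.1843


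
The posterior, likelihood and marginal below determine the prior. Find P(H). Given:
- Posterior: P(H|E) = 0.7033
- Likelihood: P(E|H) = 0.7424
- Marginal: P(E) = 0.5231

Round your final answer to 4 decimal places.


From Bayes' theorem: P(H|E) = P(E|H) × P(H) / P(E)

Rearranging for P(H):
P(H) = P(H|E) × P(E) / P(E|H)
     = 0.7033 × 0.5231 / 0.7424
     = 0.36789623 / 0.7424
     = 0.4955


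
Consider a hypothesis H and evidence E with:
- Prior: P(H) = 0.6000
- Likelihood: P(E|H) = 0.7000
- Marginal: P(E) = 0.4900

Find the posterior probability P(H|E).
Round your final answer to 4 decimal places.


Using Bayes' theorem:

P(H|E) = P(E|H) × P(H) / P(E)
       = 0.7000 × 0.6000 / 0.4900
       = 0.42000000 / 0.4900
       = 0.8571

The evidence strengthens our belief in H.
Prior: 0.6000 → Posterior: 0.8571


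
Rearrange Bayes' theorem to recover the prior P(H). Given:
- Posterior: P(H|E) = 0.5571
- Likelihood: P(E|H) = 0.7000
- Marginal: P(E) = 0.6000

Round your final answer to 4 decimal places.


From Bayes' theorem: P(H|E) = P(E|H) × P(H) / P(E)

Rearranging for P(H):
P(H) = P(H|E) × P(E) / P(E|H)
     = 0.5571 × 0.6000 / 0.7000
     = 0.33426000 / 0.7000
     = 0.4775


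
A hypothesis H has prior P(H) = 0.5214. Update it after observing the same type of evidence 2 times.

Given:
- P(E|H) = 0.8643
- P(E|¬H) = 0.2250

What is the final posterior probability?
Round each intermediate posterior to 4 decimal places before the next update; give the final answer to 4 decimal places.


Sequential Bayesian updating:

Initial prior: P(H) = 0.5214

Update 1:
  P(E) = 0.8643 × 0.5214 + 0.2250 × 0.4786 = 0.45064602 + 0.10768500 = 0.55833102
  P(H|E) = 0.45064602 / 0.55833102 = 0.8071

Update 2:
  P(E) = 0.8643 × 0.8071 + 0.2250 × 0.1929 = 0.69757653 + 0.04340250 = 0.74097903
  P(H|E) = 0.69757653 / 0.74097903 = 0.9414

Final posterior: 0.9414


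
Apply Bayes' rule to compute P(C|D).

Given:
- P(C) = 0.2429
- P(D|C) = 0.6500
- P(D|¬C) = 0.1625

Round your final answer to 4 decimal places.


Bayes' theorem: P(C|D) = P(D|C) × P(C) / P(D)

Step 1: Calculate P(D) using law of total probability
P(D) = P(D|C)P(C) + P(D|¬C)P(¬C)
     = 0.6500 × 0.2429 + 0.1625 × 0.7571
     = 0.15788500 + 0.12302875
     = 0.28091375

Step 2: Apply Bayes' theorem
P(C|D) = P(D|C) × P(C) / P(D)
       = 0.15788500 / 0.28091375
       = 0.5620


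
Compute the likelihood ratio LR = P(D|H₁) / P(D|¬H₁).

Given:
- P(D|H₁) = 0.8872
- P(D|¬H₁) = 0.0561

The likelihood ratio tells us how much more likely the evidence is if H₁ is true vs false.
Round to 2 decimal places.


Likelihood Ratio (LR) = P(D|H₁) / P(D|¬H₁)

LR = 0.8872 / 0.0561
   = 15.81

The evidence is 15.81 times more likely if H₁ is true than if H₁ is false.
LR > 1, so observing D raises the odds in favor of H₁.


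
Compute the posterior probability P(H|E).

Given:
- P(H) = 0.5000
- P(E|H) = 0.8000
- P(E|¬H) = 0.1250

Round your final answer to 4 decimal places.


Bayes' theorem: P(H|E) = P(E|H) × P(H) / P(E)

Step 1: Calculate P(E) using law of total probability
P(E) = P(E|H)P(H) + P(E|¬H)P(¬H)
     = 0.8000 × 0.5000 + 0.1250 × 0.5000
     = 0.40000000 + 0.06250000
     = 0.46250000

Step 2: Apply Bayes' theorem
P(H|E) = P(E|H) × P(H) / P(E)
       = 0.40000000 / 0.46250000
       = 0.8649


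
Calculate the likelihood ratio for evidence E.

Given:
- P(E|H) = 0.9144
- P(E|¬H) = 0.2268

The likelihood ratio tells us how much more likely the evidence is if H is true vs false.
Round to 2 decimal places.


Likelihood Ratio (LR) = P(E|H) / P(E|¬H)

LR = 0.9144 / 0.2268
   = 4.03

The evidence is 4.03 times more likely if H is true than if H is false.
Since LR > 1, the evidence supports H over ¬H.


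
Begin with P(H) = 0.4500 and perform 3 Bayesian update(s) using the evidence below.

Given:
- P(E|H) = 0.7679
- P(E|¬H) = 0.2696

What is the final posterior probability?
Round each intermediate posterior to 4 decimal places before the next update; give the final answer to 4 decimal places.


Sequential Bayesian updating:

Initial prior: P(H) = 0.4500

Update 1:
  P(E) = 0.7679 × 0.4500 + 0.2696 × 0.5500 = 0.34555500 + 0.14828000 = 0.49383500
  P(H|E) = 0.34555500 / 0.49383500 = 0.6997

Update 2:
  P(E) = 0.7679 × 0.6997 + 0.2696 × 0.3003 = 0.53729963 + 0.08096088 = 0.61826051
  P(H|E) = 0.53729963 / 0.61826051 = 0.8691

Update 3:
  P(E) = 0.7679 × 0.8691 + 0.2696 × 0.1309 = 0.66738189 + 0.03529064 = 0.70267253
  P(H|E) = 0.66738189 / 0.70267253 = 0.9498

Final posterior: 0.9498


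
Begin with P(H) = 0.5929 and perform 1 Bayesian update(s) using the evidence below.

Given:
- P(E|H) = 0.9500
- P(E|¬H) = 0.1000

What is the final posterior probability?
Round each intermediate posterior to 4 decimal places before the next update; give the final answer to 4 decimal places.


Sequential Bayesian updating:

Initial prior: P(H) = 0.5929

Update 1:
  P(E) = 0.9500 × 0.5929 + 0.1000 × 0.4071 = 0.56325500 + 0.04071000 = 0.60396500
  P(H|E) = 0.56325500 / 0.60396500 = 0.9326

Final posterior: 0.9326


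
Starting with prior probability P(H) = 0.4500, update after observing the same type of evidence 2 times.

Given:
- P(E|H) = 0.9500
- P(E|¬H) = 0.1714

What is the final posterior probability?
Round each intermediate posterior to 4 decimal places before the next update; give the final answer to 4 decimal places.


Sequential Bayesian updating:

Initial prior: P(H) = 0.4500

Update 1:
  P(E) = 0.9500 × 0.4500 + 0.1714 × 0.5500 = 0.42750000 + 0.09427000 = 0.52177000
  P(H|E) = 0.42750000 / 0.52177000 = 0.8193

Update 2:
  P(E) = 0.9500 × 0.8193 + 0.1714 × 0.1807 = 0.77833500 + 0.03097198 = 0.80930698
  P(H|E) = 0.77833500 / 0.80930698 = 0.9617

Final posterior: 0.9617


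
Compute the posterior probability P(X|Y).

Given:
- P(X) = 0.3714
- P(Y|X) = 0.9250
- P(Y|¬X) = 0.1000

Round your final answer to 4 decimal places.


Bayes' theorem: P(X|Y) = P(Y|X) × P(X) / P(Y)

Step 1: Calculate P(Y) using law of total probability
P(Y) = P(Y|X)P(X) + P(Y|¬X)P(¬X)
     = 0.9250 × 0.3714 + 0.1000 × 0.6286
     = 0.34354500 + 0.06286000
     = 0.40640500

Step 2: Apply Bayes' theorem
P(X|Y) = P(Y|X) × P(X) / P(Y)
       = 0.34354500 / 0.40640500
       = 0.8453


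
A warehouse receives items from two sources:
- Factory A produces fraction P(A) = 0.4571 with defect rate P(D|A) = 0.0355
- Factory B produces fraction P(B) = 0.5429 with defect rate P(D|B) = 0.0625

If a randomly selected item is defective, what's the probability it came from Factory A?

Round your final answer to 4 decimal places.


Let A = from Factory A, D = defective

Given:
- P(A) = 0.4571, P(B) = 0.5429
- P(D|A) = 0.0355, P(D|B) = 0.0625

Step 1: Find P(D)
P(D) = P(D|A)P(A) + P(D|B)P(B)
     = 0.0355 × 0.4571 + 0.0625 × 0.5429
     = 0.01622705 + 0.03393125
     = 0.05015830

Step 2: Apply Bayes' theorem
P(A|D) = P(D|A)P(A) / P(D)
       = 0.01622705 / 0.05015830
       = 0.3235


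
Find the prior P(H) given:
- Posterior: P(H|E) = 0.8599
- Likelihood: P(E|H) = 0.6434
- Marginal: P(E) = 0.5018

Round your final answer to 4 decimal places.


From Bayes' theorem: P(H|E) = P(E|H) × P(H) / P(E)

Rearranging for P(H):
P(H) = P(H|E) × P(E) / P(E|H)
     = 0.8599 × 0.5018 / 0.6434
     = 0.43149782 / 0.6434
     = 0.6707


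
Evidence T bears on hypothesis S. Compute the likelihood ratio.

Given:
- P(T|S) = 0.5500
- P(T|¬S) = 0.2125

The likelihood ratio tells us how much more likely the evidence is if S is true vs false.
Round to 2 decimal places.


Likelihood Ratio (LR) = P(T|S) / P(T|¬S)

LR = 0.5500 / 0.2125
   = 2.59

The evidence is 2.59 times more likely if S is true than if S is false.
Since LR > 1, the evidence supports S over ¬S.


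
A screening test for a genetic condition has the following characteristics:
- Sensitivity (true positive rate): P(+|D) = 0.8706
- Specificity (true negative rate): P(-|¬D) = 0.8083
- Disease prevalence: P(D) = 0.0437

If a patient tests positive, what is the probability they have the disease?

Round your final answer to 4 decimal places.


Let D = has disease, + = positive test

Given:
- P(D) = 0.0437 (prevalence)
- P(+|D) = 0.8706 (sensitivity)
- P(-|¬D) = 0.8083 (specificity)
- P(+|¬D) = 0.1917 (false positive rate = 1 - specificity)

Step 1: Find P(+)
P(+) = P(+|D)P(D) + P(+|¬D)P(¬D)
     = 0.8706 × 0.0437 + 0.1917 × 0.9563
     = 0.03804522 + 0.18332271
     = 0.22136793

Step 2: Apply Bayes' theorem for P(D|+)
P(D|+) = P(+|D)P(D) / P(+)
       = 0.03804522 / 0.22136793
       = 0.1719


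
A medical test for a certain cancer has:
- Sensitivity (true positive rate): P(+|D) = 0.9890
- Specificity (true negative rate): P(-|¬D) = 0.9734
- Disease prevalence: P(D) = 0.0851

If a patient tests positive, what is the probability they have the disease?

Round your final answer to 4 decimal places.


Let D = has disease, + = positive test

Given:
- P(D) = 0.0851 (prevalence)
- P(+|D) = 0.9890 (sensitivity)
- P(-|¬D) = 0.9734 (specificity)
- P(+|¬D) = 0.0266 (false positive rate = 1 - specificity)

Step 1: Find P(+)
P(+) = P(+|D)P(D) + P(+|¬D)P(¬D)
     = 0.9890 × 0.0851 + 0.0266 × 0.9149
     = 0.08416390 + 0.02433634
     = 0.10850024

Step 2: Apply Bayes' theorem for P(D|+)
P(D|+) = P(+|D)P(D) / P(+)
       = 0.08416390 / 0.10850024
       = 0.7757


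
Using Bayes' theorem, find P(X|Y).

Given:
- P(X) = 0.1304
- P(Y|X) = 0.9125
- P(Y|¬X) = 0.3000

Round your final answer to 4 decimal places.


Bayes' theorem: P(X|Y) = P(Y|X) × P(X) / P(Y)

Step 1: Calculate P(Y) using law of total probability
P(Y) = P(Y|X)P(X) + P(Y|¬X)P(¬X)
     = 0.9125 × 0.1304 + 0.3000 × 0.8696
     = 0.11899000 + 0.26088000
     = 0.37987000

Step 2: Apply Bayes' theorem
P(X|Y) = P(Y|X) × P(X) / P(Y)
       = 0.11899000 / 0.37987000
       = 0.3132


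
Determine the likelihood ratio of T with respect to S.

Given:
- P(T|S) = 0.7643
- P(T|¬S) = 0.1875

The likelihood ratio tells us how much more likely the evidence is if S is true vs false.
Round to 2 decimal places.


Likelihood Ratio (LR) = P(T|S) / P(T|¬S)

LR = 0.7643 / 0.1875
   = 4.08

The evidence is 4.08 times more likely if S is true than if S is false.
Because LR exceeds 1, T is evidence for S.


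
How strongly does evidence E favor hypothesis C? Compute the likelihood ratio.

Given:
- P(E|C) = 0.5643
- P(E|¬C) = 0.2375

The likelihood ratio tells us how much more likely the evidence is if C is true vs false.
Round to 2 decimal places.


Likelihood Ratio (LR) = P(E|C) / P(E|¬C)

LR = 0.5643 / 0.2375
   = 2.38

The evidence is 2.38 times more likely if C is true than if C is false.
Because LR exceeds 1, E is evidence for C.


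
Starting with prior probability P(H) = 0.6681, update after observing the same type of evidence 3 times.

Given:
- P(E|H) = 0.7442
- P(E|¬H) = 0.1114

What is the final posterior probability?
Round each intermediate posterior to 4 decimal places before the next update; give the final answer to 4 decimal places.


Sequential Bayesian updating:

Initial prior: P(H) = 0.6681

Update 1:
  P(E) = 0.7442 × 0.6681 + 0.1114 × 0.3319 = 0.49720002 + 0.03697366 = 0.53417368
  P(H|E) = 0.49720002 / 0.53417368 = 0.9308

Update 2:
  P(E) = 0.7442 × 0.9308 + 0.1114 × 0.0692 = 0.69270136 + 0.00770888 = 0.70041024
  P(H|E) = 0.69270136 / 0.70041024 = 0.9890

Update 3:
  P(E) = 0.7442 × 0.9890 + 0.1114 × 0.0110 = 0.73601380 + 0.00122540 = 0.73723920
  P(H|E) = 0.73601380 / 0.73723920 = 0.9983

Final posterior: 0.9983


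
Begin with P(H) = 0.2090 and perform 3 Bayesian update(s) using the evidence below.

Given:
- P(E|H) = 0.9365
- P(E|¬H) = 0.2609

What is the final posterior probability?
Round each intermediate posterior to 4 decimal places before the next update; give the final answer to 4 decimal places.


Sequential Bayesian updating:

Initial prior: P(H) = 0.2090

Update 1:
  P(E) = 0.9365 × 0.2090 + 0.2609 × 0.7910 = 0.19572850 + 0.20637190 = 0.40210040
  P(H|E) = 0.19572850 / 0.40210040 = 0.4868

Update 2:
  P(E) = 0.9365 × 0.4868 + 0.2609 × 0.5132 = 0.45588820 + 0.13389388 = 0.58978208
  P(H|E) = 0.45588820 / 0.58978208 = 0.7730

Update 3:
  P(E) = 0.9365 × 0.7730 + 0.2609 × 0.2270 = 0.72391450 + 0.05922430 = 0.78313880
  P(H|E) = 0.72391450 / 0.78313880 = 0.9244

Final posterior: 0.9244


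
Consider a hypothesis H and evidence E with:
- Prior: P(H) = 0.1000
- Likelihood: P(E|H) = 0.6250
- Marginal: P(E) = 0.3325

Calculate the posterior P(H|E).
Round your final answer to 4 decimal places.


Using Bayes' theorem:

P(H|E) = P(E|H) × P(H) / P(E)
       = 0.6250 × 0.1000 / 0.3325
       = 0.06250000 / 0.3325
       = 0.1880

The evidence strengthens our belief in H.
Prior: 0.1000 → Posterior: 0.1880


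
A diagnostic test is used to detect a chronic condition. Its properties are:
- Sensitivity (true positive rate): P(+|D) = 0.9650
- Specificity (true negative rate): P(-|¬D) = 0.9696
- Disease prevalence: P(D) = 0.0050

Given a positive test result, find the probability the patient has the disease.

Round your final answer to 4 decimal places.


Let D = has disease, + = positive test

Given:
- P(D) = 0.0050 (prevalence)
- P(+|D) = 0.9650 (sensitivity)
- P(-|¬D) = 0.9696 (specificity)
- P(+|¬D) = 0.0304 (false positive rate = 1 - specificity)

Step 1: Find P(+)
P(+) = P(+|D)P(D) + P(+|¬D)P(¬D)
     = 0.9650 × 0.0050 + 0.0304 × 0.9950
     = 0.00482500 + 0.03024800
     = 0.03507300

Step 2: Apply Bayes' theorem for P(D|+)
P(D|+) = P(+|D)P(D) / P(+)
       = 0.00482500 / 0.03507300
       = 0.1376


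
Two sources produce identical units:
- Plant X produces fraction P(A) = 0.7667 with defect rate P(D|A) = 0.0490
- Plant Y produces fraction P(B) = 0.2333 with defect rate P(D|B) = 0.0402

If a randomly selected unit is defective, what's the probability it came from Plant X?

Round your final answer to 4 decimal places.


Let A = from Plant X, D = defective

Given:
- P(A) = 0.7667, P(B) = 0.2333
- P(D|A) = 0.0490, P(D|B) = 0.0402

Step 1: Find P(D)
P(D) = P(D|A)P(A) + P(D|B)P(B)
     = 0.0490 × 0.7667 + 0.0402 × 0.2333
     = 0.03756830 + 0.00937866
     = 0.04694696

Step 2: Apply Bayes' theorem
P(A|D) = P(D|A)P(A) / P(D)
       = 0.03756830 / 0.04694696
       = 0.8002


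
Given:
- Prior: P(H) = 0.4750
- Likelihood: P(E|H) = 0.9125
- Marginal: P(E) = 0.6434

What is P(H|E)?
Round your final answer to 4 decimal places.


Using Bayes' theorem:

P(H|E) = P(E|H) × P(H) / P(E)
       = 0.9125 × 0.4750 / 0.6434
       = 0.43343750 / 0.6434
       = 0.6737

The evidence strengthens our belief in H.
Prior: 0.4750 → Posterior: 0.6737


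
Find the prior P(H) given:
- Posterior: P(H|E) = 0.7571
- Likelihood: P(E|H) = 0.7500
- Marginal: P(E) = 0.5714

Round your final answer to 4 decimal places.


From Bayes' theorem: P(H|E) = P(E|H) × P(H) / P(E)

Rearranging for P(H):
P(H) = P(H|E) × P(E) / P(E|H)
     = 0.7571 × 0.5714 / 0.7500
     = 0.43260694 / 0.7500
     = 0.5768


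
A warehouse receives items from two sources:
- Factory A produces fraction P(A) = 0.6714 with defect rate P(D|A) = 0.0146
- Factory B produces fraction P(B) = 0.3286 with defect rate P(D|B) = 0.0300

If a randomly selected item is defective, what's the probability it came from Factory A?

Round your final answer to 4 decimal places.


Let A = from Factory A, D = defective

Given:
- P(A) = 0.6714, P(B) = 0.3286
- P(D|A) = 0.0146, P(D|B) = 0.0300

Step 1: Find P(D)
P(D) = P(D|A)P(A) + P(D|B)P(B)
     = 0.0146 × 0.6714 + 0.0300 × 0.3286
     = 0.00980244 + 0.00985800
     = 0.01966044

Step 2: Apply Bayes' theorem
P(A|D) = P(D|A)P(A) / P(D)
       = 0.00980244 / 0.01966044
       = 0.4986


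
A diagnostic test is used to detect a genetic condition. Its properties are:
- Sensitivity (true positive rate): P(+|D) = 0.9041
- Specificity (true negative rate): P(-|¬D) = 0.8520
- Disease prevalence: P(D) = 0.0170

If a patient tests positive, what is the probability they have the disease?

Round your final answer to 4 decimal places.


Let D = has disease, + = positive test

Given:
- P(D) = 0.0170 (prevalence)
- P(+|D) = 0.9041 (sensitivity)
- P(-|¬D) = 0.8520 (specificity)
- P(+|¬D) = 0.1480 (false positive rate = 1 - specificity)

Step 1: Find P(+)
P(+) = P(+|D)P(D) + P(+|¬D)P(¬D)
     = 0.9041 × 0.0170 + 0.1480 × 0.9830
     = 0.01536970 + 0.14548400
     = 0.16085370

Step 2: Apply Bayes' theorem for P(D|+)
P(D|+) = P(+|D)P(D) / P(+)
       = 0.01536970 / 0.16085370
       = 0.0956


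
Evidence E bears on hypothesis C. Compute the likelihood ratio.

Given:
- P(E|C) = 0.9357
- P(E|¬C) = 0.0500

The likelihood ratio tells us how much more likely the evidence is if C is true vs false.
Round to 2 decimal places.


Likelihood Ratio (LR) = P(E|C) / P(E|¬C)

LR = 0.9357 / 0.0500
   = 18.71

The evidence is 18.71 times more likely if C is true than if C is false.
Because LR exceeds 1, E is evidence for C.


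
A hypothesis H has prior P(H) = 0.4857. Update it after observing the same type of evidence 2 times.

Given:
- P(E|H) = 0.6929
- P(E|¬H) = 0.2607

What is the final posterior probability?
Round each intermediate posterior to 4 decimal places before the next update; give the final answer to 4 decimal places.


Sequential Bayesian updating:

Initial prior: P(H) = 0.4857

Update 1:
  P(E) = 0.6929 × 0.4857 + 0.2607 × 0.5143 = 0.33654153 + 0.13407801 = 0.47061954
  P(H|E) = 0.33654153 / 0.47061954 = 0.7151

Update 2:
  P(E) = 0.6929 × 0.7151 + 0.2607 × 0.2849 = 0.49549279 + 0.07427343 = 0.56976622
  P(H|E) = 0.49549279 / 0.56976622 = 0.8696

Final posterior: 0.8696


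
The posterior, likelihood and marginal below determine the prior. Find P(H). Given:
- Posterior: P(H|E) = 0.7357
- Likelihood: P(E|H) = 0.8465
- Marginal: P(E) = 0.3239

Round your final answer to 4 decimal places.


From Bayes' theorem: P(H|E) = P(E|H) × P(H) / P(E)

Rearranging for P(H):
P(H) = P(H|E) × P(E) / P(E|H)
     = 0.7357 × 0.3239 / 0.8465
     = 0.23829323 / 0.8465
     = 0.2815


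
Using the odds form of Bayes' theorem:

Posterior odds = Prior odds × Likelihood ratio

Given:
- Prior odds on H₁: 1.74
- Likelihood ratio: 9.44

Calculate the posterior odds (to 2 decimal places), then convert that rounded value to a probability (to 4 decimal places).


Step 1: Calculate posterior odds
Posterior odds = Prior odds × LR
               = 1.74 × 9.44
               = 16.43

Step 2: Convert to probability
P(H₁|E) = Posterior odds / (1 + Posterior odds)
       = 16.43 / (1 + 16.43)
       = 16.43 / 17.43
       = 0.9426

The evidence increased P(H₁) from 0.6350 to 0.9426.


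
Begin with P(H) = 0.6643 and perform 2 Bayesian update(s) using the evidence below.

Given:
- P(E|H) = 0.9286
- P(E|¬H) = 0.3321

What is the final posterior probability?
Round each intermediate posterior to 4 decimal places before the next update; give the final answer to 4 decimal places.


Sequential Bayesian updating:

Initial prior: P(H) = 0.6643

Update 1:
  P(E) = 0.9286 × 0.6643 + 0.3321 × 0.3357 = 0.61686898 + 0.11148597 = 0.72835495
  P(H|E) = 0.61686898 / 0.72835495 = 0.8469

Update 2:
  P(E) = 0.9286 × 0.8469 + 0.3321 × 0.1531 = 0.78643134 + 0.05084451 = 0.83727585
  P(H|E) = 0.78643134 / 0.83727585 = 0.9393

Final posterior: 0.9393
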